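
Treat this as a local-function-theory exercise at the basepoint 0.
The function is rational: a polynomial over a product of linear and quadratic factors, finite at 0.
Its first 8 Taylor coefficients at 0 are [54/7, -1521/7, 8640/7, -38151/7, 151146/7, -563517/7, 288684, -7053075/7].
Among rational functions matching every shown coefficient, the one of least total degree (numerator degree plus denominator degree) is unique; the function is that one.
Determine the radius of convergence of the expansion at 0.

No rational of total degree below 3 reproduces all 8 coefficients; solving the [1/2] Pade equations on them gives f(v) = (6/7 - 19*v)/(v + 1/3)**2, whose expansion matches every shown term.
Denominator factor (v + 1/3)^2: pole of order 2 at -1/3, modulus 1/3.
The radius of convergence is the smallest modulus among the singular points: 1/3.

The radius of convergence is 1/3.


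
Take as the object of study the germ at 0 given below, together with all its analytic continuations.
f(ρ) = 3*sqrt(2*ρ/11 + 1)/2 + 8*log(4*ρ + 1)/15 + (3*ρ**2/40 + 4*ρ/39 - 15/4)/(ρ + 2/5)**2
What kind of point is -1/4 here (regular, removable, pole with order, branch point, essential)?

The term (8/15)*log(1 - ρ/(-1/4)) has argument 1 - -1/4/(-1/4) = 0 at -1/4: a logarithmic (infinitely-sheeted) branch point; the remaining terms are analytic or single-valued there.

The point is a logarithmic branch point.


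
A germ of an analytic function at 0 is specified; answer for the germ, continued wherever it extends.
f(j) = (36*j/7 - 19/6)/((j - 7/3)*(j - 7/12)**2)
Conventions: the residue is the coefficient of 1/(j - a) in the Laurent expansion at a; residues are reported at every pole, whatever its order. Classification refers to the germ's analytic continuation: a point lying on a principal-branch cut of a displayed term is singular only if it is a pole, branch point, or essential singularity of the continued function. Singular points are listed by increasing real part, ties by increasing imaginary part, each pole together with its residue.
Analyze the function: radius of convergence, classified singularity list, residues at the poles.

Denominator factor (j - 7/3): pole of order 1 at 7/3, modulus 7/3.
Denominator factor (j - 7/12)^2: pole of order 2 at 7/12, modulus 7/12.
The radius of convergence is the smallest modulus among the singular points: 7/12.
At the order-2 pole 7/12 set g(j) = (j - (7/12))^2*f(j) = (36*j/7 - 19/6)/(j - 7/3).
Order-2 pole: residue = g'(a); g'(7/12) = -424/147, so the residue is -424/147.
At the order-1 pole 7/3 set g(j) = (j - (7/3))*f(j) = (36*j/7 - 19/6)/(j - 7/12)**2.
Simple pole: residue = g(a) at a = 7/3, which is 424/147.
List the singular points by increasing real part (a conjugate pair: the negative imaginary part first).

Radius of convergence at 0: 7/12.
At 7/12: a pole of order 2; residue -424/147.
At 7/3: a pole of order 1; residue 424/147.


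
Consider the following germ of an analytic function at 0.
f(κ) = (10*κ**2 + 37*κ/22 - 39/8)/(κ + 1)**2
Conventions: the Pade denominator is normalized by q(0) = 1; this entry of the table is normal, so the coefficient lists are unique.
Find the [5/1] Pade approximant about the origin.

Taylor coefficients needed (expand at 0): a_0 = -39/8, a_1 = 503/44, a_2 = -703/88, a_3 = 50/11, a_4 = -97/88, a_5 = -103/44, a_6 = 509/88.
Write the denominator as Q(κ) = 1 + q1*κ. Requiring Q*f - P = O(κ^7) with deg P <= 5 kills the coefficients of κ^6..κ^6 in Q*f:
  κ^6: a_6 + q1*a_5 = 0, i.e. 509/88 + (-103/44)*q1 = 0.
Solving this linear system: q1 = 509/206.
The numerator is Q*f truncated at degree 5: P0 = a_0 = -39/8; P1 = a_1 + q1*a_0 = -11125/18128; P2 = a_2 + q1*a_1 = 91809/4532; P3 = a_3 + q1*a_2 = -275427/18128; P4 = a_4 + q1*a_3 = 91809/9064; P5 = a_5 + q1*a_4 = -91809/18128.

The Pade approximant has numerator coefficients [-39/8, -11125/18128, 91809/4532, -275427/18128, 91809/9064, -91809/18128]; denominator coefficients [1, 509/206].


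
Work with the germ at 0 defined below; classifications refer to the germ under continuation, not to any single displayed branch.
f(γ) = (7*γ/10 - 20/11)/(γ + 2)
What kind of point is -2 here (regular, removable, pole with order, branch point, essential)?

The point is a pole of order 1.

The denominator factor γ + 2 vanishes at -2 and appears to the power 1; the numerator there equals -177/55, nonzero, and no other factor vanishes.
Hence a pole whose order is the multiplicity, 1.


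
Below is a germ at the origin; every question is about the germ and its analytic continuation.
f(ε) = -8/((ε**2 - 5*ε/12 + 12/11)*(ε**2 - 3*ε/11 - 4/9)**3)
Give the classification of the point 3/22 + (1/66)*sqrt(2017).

The point is a pole of order 3.

The denominator factor ε**2 - 3*ε/11 - 4/9 vanishes at 3/22 + (1/66)*sqrt(2017) and appears to the power 3; the numerator there equals -8, nonzero, and no other factor vanishes.
Hence a pole whose order is the multiplicity, 3.


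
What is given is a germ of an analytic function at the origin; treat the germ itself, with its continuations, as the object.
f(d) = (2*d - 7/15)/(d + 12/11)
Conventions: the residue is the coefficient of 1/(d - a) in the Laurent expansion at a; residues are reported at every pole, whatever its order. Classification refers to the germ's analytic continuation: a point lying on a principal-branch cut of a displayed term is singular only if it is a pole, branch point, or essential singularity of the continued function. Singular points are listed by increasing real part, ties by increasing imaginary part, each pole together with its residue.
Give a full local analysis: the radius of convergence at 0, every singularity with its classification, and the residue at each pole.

Denominator factor (d + 12/11): pole of order 1 at -12/11, modulus 12/11.
The radius of convergence is the smallest modulus among the singular points: 12/11.
At the order-1 pole -12/11 set g(d) = (d - (-12/11))*f(d) = 2*d - 7/15.
Simple pole: residue = g(a) at a = -12/11, which is -437/165.

Radius of convergence at 0: 12/11.
At -12/11: a pole of order 1; residue -437/165.


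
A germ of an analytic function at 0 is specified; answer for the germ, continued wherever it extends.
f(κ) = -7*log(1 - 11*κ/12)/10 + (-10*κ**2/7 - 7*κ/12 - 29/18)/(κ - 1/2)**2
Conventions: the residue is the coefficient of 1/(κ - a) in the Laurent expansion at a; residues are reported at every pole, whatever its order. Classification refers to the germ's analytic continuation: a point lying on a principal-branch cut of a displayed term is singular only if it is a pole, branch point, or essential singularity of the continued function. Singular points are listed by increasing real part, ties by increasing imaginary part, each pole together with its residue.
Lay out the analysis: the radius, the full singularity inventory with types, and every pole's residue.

Radius of convergence at 0: 1/2.
At 1/2: a pole of order 2; residue -169/84.
At 12/11: a logarithmic branch point.

Denominator factor (κ - 1/2)^2: pole of order 2 at 1/2, modulus 1/2.
Branch term (-7/10)*log(1 - κ/(12/11)): its argument vanishes at κ = 12/11, a logarithmic branch point, modulus 12/11.
The radius of convergence is the smallest modulus among the singular points: 1/2.
The branch term is analytic at 1/2 and contributes nothing to the residue; only the rational part matters.
At the order-2 pole 1/2 set g(κ) = (κ - (1/2))^2*(rational part) = -10*κ**2/7 - 7*κ/12 - 29/18.
Order-2 pole: residue = g'(a); g'(1/2) = -169/84, so the residue is -169/84.
List the singular points by increasing real part (a conjugate pair: the negative imaginary part first).


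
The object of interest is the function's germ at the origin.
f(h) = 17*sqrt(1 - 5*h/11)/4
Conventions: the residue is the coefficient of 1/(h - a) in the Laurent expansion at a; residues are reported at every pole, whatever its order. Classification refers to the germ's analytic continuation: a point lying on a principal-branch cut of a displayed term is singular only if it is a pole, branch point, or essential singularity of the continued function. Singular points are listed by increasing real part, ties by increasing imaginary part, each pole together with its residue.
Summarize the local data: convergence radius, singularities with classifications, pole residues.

Branch term (17/4)*sqrt(1 - h/(11/5)): its argument vanishes at h = 11/5, a square-root branch point, modulus 11/5.
The radius of convergence is the smallest modulus among the singular points: 11/5.

Radius of convergence at 0: 11/5.
At 11/5: an algebraic (square-root) branch point.


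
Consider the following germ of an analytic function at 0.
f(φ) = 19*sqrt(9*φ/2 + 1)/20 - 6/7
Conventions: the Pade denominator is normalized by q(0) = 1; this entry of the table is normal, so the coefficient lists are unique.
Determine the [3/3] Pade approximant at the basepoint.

The Pade approximant has numerator coefficients [13/140, 2979/1120, 46251/4480, 591219/71680]; denominator coefficients [1, 45/8, 243/32, 729/512].

Taylor coefficients needed (expand at 0): a_0 = 13/140, a_1 = 171/80, a_2 = -1539/640, a_3 = 13851/2560, a_4 = -124659/8192, a_5 = 7853517/163840, a_6 = -212044959/1310720.
Write the denominator as Q(φ) = 1 + q1*φ + q2*φ^2 + q3*φ^3. Requiring Q*f - P = O(φ^7) with deg P <= 3 kills the coefficients of φ^4..φ^6 in Q*f:
  φ^4: a_4 + q1*a_3 + q2*a_2 + q3*a_1 = 0, i.e. -124659/8192 + (13851/2560)*q1 + (-1539/640)*q2 + (171/80)*q3 = 0.
  φ^5: a_5 + q1*a_4 + q2*a_3 + q3*a_2 = 0, i.e. 7853517/163840 + (-124659/8192)*q1 + (13851/2560)*q2 + (-1539/640)*q3 = 0.
  φ^6: a_6 + q1*a_5 + q2*a_4 + q3*a_3 = 0, i.e. -212044959/1310720 + (7853517/163840)*q1 + (-124659/8192)*q2 + (13851/2560)*q3 = 0.
Solving this linear system: q1 = 45/8, q2 = 243/32, q3 = 729/512.
The numerator is Q*f truncated at degree 3: P0 = a_0 = 13/140; P1 = a_1 + q1*a_0 = 2979/1120; P2 = a_2 + q1*a_1 + q2*a_0 = 46251/4480; P3 = a_3 + q1*a_2 + q2*a_1 + q3*a_0 = 591219/71680.


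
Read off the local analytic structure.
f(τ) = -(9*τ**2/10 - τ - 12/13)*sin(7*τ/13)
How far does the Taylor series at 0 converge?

The radius of convergence is infinite.

The factor -sin(7*τ/13) is entire and contributes no finite singular point.
The polynomial part has no poles.
No finite singular points: the Taylor series at 0 converges everywhere.


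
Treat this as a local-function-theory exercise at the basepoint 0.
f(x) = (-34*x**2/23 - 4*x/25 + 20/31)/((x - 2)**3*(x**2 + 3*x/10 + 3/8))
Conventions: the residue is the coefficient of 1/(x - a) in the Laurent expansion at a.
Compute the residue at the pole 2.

The residue is 812681936/5618867087.

At the order-3 pole 2 set g(x) = (x - (2))^3*f(x) = (-34*x**2/23 - 4*x/25 + 20/31)/(x**2 + 3*x/10 + 3/8).
Order-3 pole: residue = g''(a)/2; g''(2) = 1625363872/5618867087, so the residue is 812681936/5618867087.


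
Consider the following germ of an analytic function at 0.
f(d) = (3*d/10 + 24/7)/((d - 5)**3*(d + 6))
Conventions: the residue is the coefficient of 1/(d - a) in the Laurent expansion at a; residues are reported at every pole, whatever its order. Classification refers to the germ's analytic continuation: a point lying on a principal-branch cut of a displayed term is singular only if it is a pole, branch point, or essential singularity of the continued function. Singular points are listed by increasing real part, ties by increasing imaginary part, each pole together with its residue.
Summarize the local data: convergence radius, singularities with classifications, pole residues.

Denominator factor (d - 5)^3: pole of order 3 at 5, modulus 5.
Denominator factor (d + 6): pole of order 1 at -6, modulus 6.
The radius of convergence is the smallest modulus among the singular points: 5.
At the order-1 pole -6 set g(d) = (d - (-6))*f(d) = (3*d/10 + 24/7)/(d - 5)**3.
Simple pole: residue = g(a) at a = -6, which is -57/46585.
At the order-3 pole 5 set g(d) = (d - (5))^3*f(d) = (3*d/10 + 24/7)/(d + 6).
Order-3 pole: residue = g''(a)/2; g''(5) = 114/46585, so the residue is 57/46585.
List the singular points by increasing real part (a conjugate pair: the negative imaginary part first).

Radius of convergence at 0: 5.
At -6: a pole of order 1; residue -57/46585.
At 5: a pole of order 3; residue 57/46585.


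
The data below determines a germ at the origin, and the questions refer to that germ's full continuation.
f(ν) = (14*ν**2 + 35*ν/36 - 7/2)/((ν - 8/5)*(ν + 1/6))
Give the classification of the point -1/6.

The point is a pole of order 1.

The denominator factor ν + 1/6 vanishes at -1/6 and appears to the power 1; the numerator there equals -707/216, nonzero, and no other factor vanishes.
Hence a pole whose order is the multiplicity, 1.


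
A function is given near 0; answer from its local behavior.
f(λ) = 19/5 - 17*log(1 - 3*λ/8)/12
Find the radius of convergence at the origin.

The radius of convergence is 8/3.

Branch term (-17/12)*log(1 - λ/(8/3)): its argument vanishes at λ = 8/3, a logarithmic branch point, modulus 8/3.
The radius of convergence is the smallest modulus among the singular points: 8/3.


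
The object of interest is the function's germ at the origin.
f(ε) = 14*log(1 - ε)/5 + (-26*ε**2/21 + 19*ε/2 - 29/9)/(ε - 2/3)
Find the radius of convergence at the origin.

The radius of convergence is 2/3.

Denominator factor (ε - 2/3): pole of order 1 at 2/3, modulus 2/3.
Branch term (14/5)*log(1 - ε/(1)): its argument vanishes at ε = 1, a logarithmic branch point, modulus 1.
The radius of convergence is the smallest modulus among the singular points: 2/3.


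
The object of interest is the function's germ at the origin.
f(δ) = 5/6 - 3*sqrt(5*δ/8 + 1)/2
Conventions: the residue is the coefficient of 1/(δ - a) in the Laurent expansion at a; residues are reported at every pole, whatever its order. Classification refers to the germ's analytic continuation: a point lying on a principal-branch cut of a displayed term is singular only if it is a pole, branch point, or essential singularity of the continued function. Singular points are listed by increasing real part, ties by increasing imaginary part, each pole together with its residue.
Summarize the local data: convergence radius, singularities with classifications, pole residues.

Radius of convergence at 0: 8/5.
At -8/5: an algebraic (square-root) branch point.

Branch term (-3/2)*sqrt(1 - δ/(-8/5)): its argument vanishes at δ = -8/5, a square-root branch point, modulus 8/5.
The radius of convergence is the smallest modulus among the singular points: 8/5.


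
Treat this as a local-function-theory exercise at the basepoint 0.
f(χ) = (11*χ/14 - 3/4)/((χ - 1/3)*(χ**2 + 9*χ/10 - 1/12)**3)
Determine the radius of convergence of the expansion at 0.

The radius of convergence is -9/20 + (7/60)*sqrt(21).

Denominator factor (χ**2 + 9*χ/10 - 1/12)^3: discriminant 343/300, real irrational roots -9/20 + (7/60)*sqrt(21) and -9/20 - (7/60)*sqrt(21); poles of order 3, moduli -9/20 + (7/60)*sqrt(21) and 9/20 + (7/60)*sqrt(21).
Denominator factor (χ - 1/3): pole of order 1 at 1/3, modulus 1/3.
The radius of convergence is the smallest modulus among the singular points: -9/20 + (7/60)*sqrt(21).


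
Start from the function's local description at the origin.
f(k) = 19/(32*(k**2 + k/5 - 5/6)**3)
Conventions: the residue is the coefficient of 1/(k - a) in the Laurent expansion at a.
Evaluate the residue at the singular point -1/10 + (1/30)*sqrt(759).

The factor k**2 + k/5 - 5/6 splits as (k - a)(k - a') with a = -1/10 + (1/30)*sqrt(759), a' = -1/10 - (1/30)*sqrt(759). At the order-3 pole a set g(k) = (k - a)^3*f(k) = [19/32] / (k - a')^3.
Order-3 pole: residue = g''(a)/2; g''(-1/10 + (1/30)*sqrt(759)) = (1603125/129554216)*sqrt(759), so the residue is (1603125/259108432)*sqrt(759).

The residue is (1603125/259108432)*sqrt(759).


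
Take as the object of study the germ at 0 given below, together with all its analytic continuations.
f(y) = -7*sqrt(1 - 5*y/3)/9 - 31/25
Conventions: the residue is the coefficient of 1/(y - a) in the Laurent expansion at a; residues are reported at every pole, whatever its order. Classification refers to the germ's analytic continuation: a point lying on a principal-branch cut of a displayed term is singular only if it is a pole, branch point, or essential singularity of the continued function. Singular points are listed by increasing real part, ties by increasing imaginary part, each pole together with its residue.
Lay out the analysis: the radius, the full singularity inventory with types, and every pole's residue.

Branch term (-7/9)*sqrt(1 - y/(3/5)): its argument vanishes at y = 3/5, a square-root branch point, modulus 3/5.
The radius of convergence is the smallest modulus among the singular points: 3/5.

Radius of convergence at 0: 3/5.
At 3/5: an algebraic (square-root) branch point.


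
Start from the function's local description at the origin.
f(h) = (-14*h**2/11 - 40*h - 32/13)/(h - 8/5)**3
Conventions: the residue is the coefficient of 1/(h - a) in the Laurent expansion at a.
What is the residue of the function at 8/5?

The residue is -14/11.

At the order-3 pole 8/5 set g(h) = (h - (8/5))^3*f(h) = -14*h**2/11 - 40*h - 32/13.
Order-3 pole: residue = g''(a)/2; g''(8/5) = -28/11, so the residue is -14/11.


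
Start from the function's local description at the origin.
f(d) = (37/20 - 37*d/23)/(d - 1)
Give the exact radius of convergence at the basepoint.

The radius of convergence is 1.

Denominator factor (d - 1): pole of order 1 at 1, modulus 1.
The radius of convergence is the smallest modulus among the singular points: 1.


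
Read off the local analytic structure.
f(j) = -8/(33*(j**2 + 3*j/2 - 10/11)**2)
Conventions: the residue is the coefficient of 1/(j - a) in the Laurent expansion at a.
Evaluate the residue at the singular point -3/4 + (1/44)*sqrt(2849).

The residue is (128/201243)*sqrt(2849).

The factor j**2 + 3*j/2 - 10/11 splits as (j - a)(j - a') with a = -3/4 + (1/44)*sqrt(2849), a' = -3/4 - (1/44)*sqrt(2849). At the order-2 pole a set g(j) = (j - a)^2*f(j) = [-8/33] / (j - a')^2.
Order-2 pole: residue = g'(a); g'(-3/4 + (1/44)*sqrt(2849)) = (128/201243)*sqrt(2849), so the residue is (128/201243)*sqrt(2849).


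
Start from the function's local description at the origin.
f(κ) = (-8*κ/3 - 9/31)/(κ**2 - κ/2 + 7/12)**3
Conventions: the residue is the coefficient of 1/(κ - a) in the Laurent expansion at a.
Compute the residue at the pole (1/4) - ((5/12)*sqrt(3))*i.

The factor κ**2 - κ/2 + 7/12 splits as (κ - a)(κ - a') with a = (1/4) - ((5/12)*sqrt(3))*i, a' = (1/4) + ((5/12)*sqrt(3))*i. At the order-3 pole a set g(κ) = (κ - a)^3*f(κ) = [-8*κ/3 - 9/31] / (κ - a')^3.
Order-3 pole: residue = g''(a)/2; g''((1/4) - ((5/12)*sqrt(3))*i) = -((102528/96875)*sqrt(3))*i, so the residue is -((51264/96875)*sqrt(3))*i.

The residue is -((51264/96875)*sqrt(3))*i.


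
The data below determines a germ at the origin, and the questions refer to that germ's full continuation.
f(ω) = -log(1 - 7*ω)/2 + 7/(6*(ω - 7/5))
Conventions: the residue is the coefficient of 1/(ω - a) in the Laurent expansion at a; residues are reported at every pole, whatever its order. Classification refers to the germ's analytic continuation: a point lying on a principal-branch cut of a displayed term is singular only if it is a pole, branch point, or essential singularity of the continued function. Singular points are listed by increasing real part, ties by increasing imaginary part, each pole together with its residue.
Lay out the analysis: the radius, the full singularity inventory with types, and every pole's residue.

Radius of convergence at 0: 1/7.
At 1/7: a logarithmic branch point.
At 7/5: a pole of order 1; residue 7/6.

Denominator factor (ω - 7/5): pole of order 1 at 7/5, modulus 7/5.
Branch term (-1/2)*log(1 - ω/(1/7)): its argument vanishes at ω = 1/7, a logarithmic branch point, modulus 1/7.
The radius of convergence is the smallest modulus among the singular points: 1/7.
The branch term is analytic at 7/5 and contributes nothing to the residue; only the rational part matters.
At the order-1 pole 7/5 set g(ω) = (ω - (7/5))*(rational part) = 7/6.
Simple pole: residue = g(a) at a = 7/5, which is 7/6.
List the singular points by increasing real part (a conjugate pair: the negative imaginary part first).


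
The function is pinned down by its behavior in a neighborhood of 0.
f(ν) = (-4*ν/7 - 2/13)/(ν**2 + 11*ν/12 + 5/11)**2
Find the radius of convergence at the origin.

The radius of convergence is (1/11)*sqrt(55).

Denominator factor (ν**2 + 11*ν/12 + 5/11)^2: discriminant -1549/1584, complex-conjugate roots (-11/24) + ((1/264)*sqrt(17039))*i and (-11/24) - ((1/264)*sqrt(17039))*i; poles of order 2, moduli (1/11)*sqrt(55) and (1/11)*sqrt(55).
The radius of convergence is the smallest modulus among the singular points: (1/11)*sqrt(55).


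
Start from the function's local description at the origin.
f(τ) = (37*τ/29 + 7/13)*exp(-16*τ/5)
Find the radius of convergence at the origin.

The factor exp(-16*τ/5) is entire and contributes no finite singular point.
The polynomial part has no poles.
No finite singular points: the Taylor series at 0 converges everywhere.

The radius of convergence is infinite.


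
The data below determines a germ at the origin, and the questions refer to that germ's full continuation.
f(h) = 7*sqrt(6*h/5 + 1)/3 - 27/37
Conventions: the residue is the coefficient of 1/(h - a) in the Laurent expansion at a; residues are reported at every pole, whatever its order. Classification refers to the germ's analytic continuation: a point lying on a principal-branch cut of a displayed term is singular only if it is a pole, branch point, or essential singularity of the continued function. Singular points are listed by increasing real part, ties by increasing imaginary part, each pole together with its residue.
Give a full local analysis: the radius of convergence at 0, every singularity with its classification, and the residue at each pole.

Branch term (7/3)*sqrt(1 - h/(-5/6)): its argument vanishes at h = -5/6, a square-root branch point, modulus 5/6.
The radius of convergence is the smallest modulus among the singular points: 5/6.

Radius of convergence at 0: 5/6.
At -5/6: an algebraic (square-root) branch point.


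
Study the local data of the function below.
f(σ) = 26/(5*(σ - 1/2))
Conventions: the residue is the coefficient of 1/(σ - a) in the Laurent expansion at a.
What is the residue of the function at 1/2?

At the order-1 pole 1/2 set g(σ) = (σ - (1/2))*f(σ) = 26/5.
Simple pole: residue = g(a) at a = 1/2, which is 26/5.

The residue is 26/5.


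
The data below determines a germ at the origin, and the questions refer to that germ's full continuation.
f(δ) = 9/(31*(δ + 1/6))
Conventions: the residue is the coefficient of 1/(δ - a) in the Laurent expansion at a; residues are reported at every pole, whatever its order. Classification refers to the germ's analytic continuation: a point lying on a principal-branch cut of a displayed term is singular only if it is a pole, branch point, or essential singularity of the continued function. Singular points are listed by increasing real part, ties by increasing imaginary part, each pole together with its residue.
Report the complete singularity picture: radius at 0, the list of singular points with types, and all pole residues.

Denominator factor (δ + 1/6): pole of order 1 at -1/6, modulus 1/6.
The radius of convergence is the smallest modulus among the singular points: 1/6.
At the order-1 pole -1/6 set g(δ) = (δ - (-1/6))*f(δ) = 9/31.
Simple pole: residue = g(a) at a = -1/6, which is 9/31.

Radius of convergence at 0: 1/6.
At -1/6: a pole of order 1; residue 9/31.


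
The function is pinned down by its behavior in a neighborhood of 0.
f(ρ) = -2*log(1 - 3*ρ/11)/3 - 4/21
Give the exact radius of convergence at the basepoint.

Branch term (-2/3)*log(1 - ρ/(11/3)): its argument vanishes at ρ = 11/3, a logarithmic branch point, modulus 11/3.
The radius of convergence is the smallest modulus among the singular points: 11/3.

The radius of convergence is 11/3.


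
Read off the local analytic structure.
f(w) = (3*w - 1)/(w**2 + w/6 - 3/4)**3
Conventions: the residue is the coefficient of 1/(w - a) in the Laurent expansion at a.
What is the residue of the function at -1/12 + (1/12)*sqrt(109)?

The factor w**2 + w/6 - 3/4 splits as (w - a)(w - a') with a = -1/12 + (1/12)*sqrt(109), a' = -1/12 - (1/12)*sqrt(109). At the order-3 pole a set g(w) = (w - a)^3*f(w) = [3*w - 1] / (w - a')^3.
Order-3 pole: residue = g''(a)/2; g''(-1/12 + (1/12)*sqrt(109)) = -(116640/1295029)*sqrt(109), so the residue is -(58320/1295029)*sqrt(109).

The residue is -(58320/1295029)*sqrt(109).


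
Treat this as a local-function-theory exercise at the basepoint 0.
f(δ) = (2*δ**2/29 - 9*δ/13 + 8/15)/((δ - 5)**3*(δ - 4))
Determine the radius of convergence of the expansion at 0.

The radius of convergence is 4.

Denominator factor (δ - 5)^3: pole of order 3 at 5, modulus 5.
Denominator factor (δ - 4): pole of order 1 at 4, modulus 4.
The radius of convergence is the smallest modulus among the singular points: 4.


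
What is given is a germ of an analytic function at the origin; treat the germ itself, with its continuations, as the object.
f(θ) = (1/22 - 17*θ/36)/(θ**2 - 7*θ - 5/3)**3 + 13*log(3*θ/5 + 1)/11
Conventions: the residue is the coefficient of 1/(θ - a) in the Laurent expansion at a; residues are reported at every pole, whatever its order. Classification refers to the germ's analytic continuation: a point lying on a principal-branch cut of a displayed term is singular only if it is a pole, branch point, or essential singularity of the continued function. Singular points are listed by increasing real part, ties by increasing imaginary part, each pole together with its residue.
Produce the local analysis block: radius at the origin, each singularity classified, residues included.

Denominator factor (θ**2 - 7*θ - 5/3)^3: discriminant 167/3, real irrational roots 7/2 + (1/6)*sqrt(501) and 7/2 - (1/6)*sqrt(501); poles of order 3, moduli 7/2 + (1/6)*sqrt(501) and -7/2 + (1/6)*sqrt(501).
Branch term (13/11)*log(1 - θ/(-5/3)): its argument vanishes at θ = -5/3, a logarithmic branch point, modulus 5/3.
The radius of convergence is the smallest modulus among the singular points: -7/2 + (1/6)*sqrt(501).
The branch term is analytic at 7/2 - (1/6)*sqrt(501) and contributes nothing to the residue; only the rational part matters.
The factor θ**2 - 7*θ - 5/3 splits as (θ - a)(θ - a') with a = 7/2 - (1/6)*sqrt(501), a' = 7/2 + (1/6)*sqrt(501). At the order-3 pole a set g(θ) = (θ - a)^3*(rational part) = [1/22 - 17*θ/36] / (θ - a')^3.
Order-3 pole: residue = g''(a)/2; g''(7/2 - (1/6)*sqrt(501)) = (3819/102464186)*sqrt(501), so the residue is (3819/204928372)*sqrt(501).
The branch term is analytic at 7/2 + (1/6)*sqrt(501) and contributes nothing to the residue; only the rational part matters.
The factor θ**2 - 7*θ - 5/3 splits as (θ - a)(θ - a') with a = 7/2 + (1/6)*sqrt(501), a' = 7/2 - (1/6)*sqrt(501). At the order-3 pole a set g(θ) = (θ - a)^3*(rational part) = [1/22 - 17*θ/36] / (θ - a')^3.
Order-3 pole: residue = g''(a)/2; g''(7/2 + (1/6)*sqrt(501)) = -(3819/102464186)*sqrt(501), so the residue is -(3819/204928372)*sqrt(501).
List the singular points by increasing real part (a conjugate pair: the negative imaginary part first).

Radius of convergence at 0: -7/2 + (1/6)*sqrt(501).
At -5/3: a logarithmic branch point.
At 7/2 - (1/6)*sqrt(501): a pole of order 3; residue (3819/204928372)*sqrt(501).
At 7/2 + (1/6)*sqrt(501): a pole of order 3; residue -(3819/204928372)*sqrt(501).


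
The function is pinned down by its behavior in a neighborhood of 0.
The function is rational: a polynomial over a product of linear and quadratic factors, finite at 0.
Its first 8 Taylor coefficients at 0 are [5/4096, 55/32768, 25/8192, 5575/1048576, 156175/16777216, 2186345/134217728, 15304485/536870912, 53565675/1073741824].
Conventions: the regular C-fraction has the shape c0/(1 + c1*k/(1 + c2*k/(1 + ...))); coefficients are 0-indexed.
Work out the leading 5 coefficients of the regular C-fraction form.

Taylor coefficients (read off): a_0 = 5/4096, a_1 = 55/32768, a_2 = 25/8192, a_3 = 5575/1048576, a_4 = 156175/16777216.
c0 = a_0 = 5/4096. Peel one level at a time: if S = 1 + c*k/S' with S'(0) = 1, then c is the k-coefficient of S and S' = c*k/(S - 1).
S_1 = c0/f = 1 + (-11/8)*k + (-39/64)*k^2 + ...; c1 = -11/8.
S_2 = c1*k/(S_1 - 1) = 1 + (-39/88)*k + (535/3872)*k^2 + ...; c2 = -39/88.
S_3 = c2*k/(S_2 - 1) = 1 + (535/1716)*k + (1135/97344)*k^2 + ...; c3 = 535/1716.
S_4 = c3*k/(S_3 - 1) = 1 + (-2497/66768)*k + ...; c4 = -2497/66768.

The regular C-fraction coefficients are [5/4096, -11/8, -39/88, 535/1716, -2497/66768].


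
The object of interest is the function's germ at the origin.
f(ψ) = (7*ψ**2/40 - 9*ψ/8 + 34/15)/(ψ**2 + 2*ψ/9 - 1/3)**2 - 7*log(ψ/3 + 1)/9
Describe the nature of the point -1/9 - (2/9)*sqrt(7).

The point is a pole of order 2.

The denominator factor ψ**2 + 2*ψ/9 - 1/3 vanishes at -1/9 - (2/9)*sqrt(7) and appears to the power 2; the numerator there equals 994/405 + (419/1620)*sqrt(7), nonzero, and no other factor vanishes.
The branch terms are analytic at this point.
Hence a pole whose order is the multiplicity, 2.


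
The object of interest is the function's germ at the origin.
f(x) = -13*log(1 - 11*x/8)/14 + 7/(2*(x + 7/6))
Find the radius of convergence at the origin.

The radius of convergence is 8/11.

Denominator factor (x + 7/6): pole of order 1 at -7/6, modulus 7/6.
Branch term (-13/14)*log(1 - x/(8/11)): its argument vanishes at x = 8/11, a logarithmic branch point, modulus 8/11.
The radius of convergence is the smallest modulus among the singular points: 8/11.


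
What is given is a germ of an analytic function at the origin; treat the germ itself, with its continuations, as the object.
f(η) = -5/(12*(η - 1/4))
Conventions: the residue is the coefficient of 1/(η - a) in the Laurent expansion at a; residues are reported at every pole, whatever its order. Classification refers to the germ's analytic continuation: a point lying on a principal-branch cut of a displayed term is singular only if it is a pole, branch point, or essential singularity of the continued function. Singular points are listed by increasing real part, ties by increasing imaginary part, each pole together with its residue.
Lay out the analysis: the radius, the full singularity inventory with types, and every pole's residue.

Radius of convergence at 0: 1/4.
At 1/4: a pole of order 1; residue -5/12.

Denominator factor (η - 1/4): pole of order 1 at 1/4, modulus 1/4.
The radius of convergence is the smallest modulus among the singular points: 1/4.
At the order-1 pole 1/4 set g(η) = (η - (1/4))*f(η) = -5/12.
Simple pole: residue = g(a) at a = 1/4, which is -5/12.


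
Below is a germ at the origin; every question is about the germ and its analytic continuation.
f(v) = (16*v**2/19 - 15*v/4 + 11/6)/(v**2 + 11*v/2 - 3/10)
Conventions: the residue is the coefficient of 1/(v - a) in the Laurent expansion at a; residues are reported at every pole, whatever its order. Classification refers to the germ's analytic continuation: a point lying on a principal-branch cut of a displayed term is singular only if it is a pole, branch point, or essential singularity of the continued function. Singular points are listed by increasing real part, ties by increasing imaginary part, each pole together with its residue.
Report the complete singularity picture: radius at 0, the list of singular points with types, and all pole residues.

Radius of convergence at 0: -11/4 + (1/20)*sqrt(3145).
At -11/4 - (1/20)*sqrt(3145): a pole of order 1; residue -637/152 - (114617/1434120)*sqrt(3145).
At -11/4 + (1/20)*sqrt(3145): a pole of order 1; residue -637/152 + (114617/1434120)*sqrt(3145).

Denominator factor (v**2 + 11*v/2 - 3/10): discriminant 629/20, real irrational roots -11/4 + (1/20)*sqrt(3145) and -11/4 - (1/20)*sqrt(3145); poles of order 1, moduli -11/4 + (1/20)*sqrt(3145) and 11/4 + (1/20)*sqrt(3145).
The radius of convergence is the smallest modulus among the singular points: -11/4 + (1/20)*sqrt(3145).
The factor v**2 + 11*v/2 - 3/10 splits as (v - a)(v - a') with a = -11/4 - (1/20)*sqrt(3145), a' = -11/4 + (1/20)*sqrt(3145). At the order-1 pole a set g(v) = (v - a)*f(v) = [16*v**2/19 - 15*v/4 + 11/6] / (v - a').
Simple pole: residue = g(a) at a = -11/4 - (1/20)*sqrt(3145), which is -637/152 - (114617/1434120)*sqrt(3145).
The factor v**2 + 11*v/2 - 3/10 splits as (v - a)(v - a') with a = -11/4 + (1/20)*sqrt(3145), a' = -11/4 - (1/20)*sqrt(3145). At the order-1 pole a set g(v) = (v - a)*f(v) = [16*v**2/19 - 15*v/4 + 11/6] / (v - a').
Simple pole: residue = g(a) at a = -11/4 + (1/20)*sqrt(3145), which is -637/152 + (114617/1434120)*sqrt(3145).
List the singular points by increasing real part (a conjugate pair: the negative imaginary part first).


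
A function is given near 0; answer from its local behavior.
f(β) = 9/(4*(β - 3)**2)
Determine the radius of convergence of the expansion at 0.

Denominator factor (β - 3)^2: pole of order 2 at 3, modulus 3.
The radius of convergence is the smallest modulus among the singular points: 3.

The radius of convergence is 3.


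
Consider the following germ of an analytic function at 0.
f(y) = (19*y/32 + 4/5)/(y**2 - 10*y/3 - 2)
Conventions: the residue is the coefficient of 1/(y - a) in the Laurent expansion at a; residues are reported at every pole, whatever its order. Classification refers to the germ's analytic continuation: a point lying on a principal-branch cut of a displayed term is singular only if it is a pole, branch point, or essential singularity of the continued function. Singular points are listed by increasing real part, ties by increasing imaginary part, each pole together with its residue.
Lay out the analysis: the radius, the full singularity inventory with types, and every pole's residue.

Denominator factor (y**2 - 10*y/3 - 2): discriminant 172/9, real irrational roots 5/3 + (1/3)*sqrt(43) and 5/3 - (1/3)*sqrt(43); poles of order 1, moduli 5/3 + (1/3)*sqrt(43) and -5/3 + (1/3)*sqrt(43).
The radius of convergence is the smallest modulus among the singular points: -5/3 + (1/3)*sqrt(43).
The factor y**2 - 10*y/3 - 2 splits as (y - a)(y - a') with a = 5/3 - (1/3)*sqrt(43), a' = 5/3 + (1/3)*sqrt(43). At the order-1 pole a set g(y) = (y - a)*f(y) = [19*y/32 + 4/5] / (y - a').
Simple pole: residue = g(a) at a = 5/3 - (1/3)*sqrt(43), which is 19/64 - (859/13760)*sqrt(43).
The factor y**2 - 10*y/3 - 2 splits as (y - a)(y - a') with a = 5/3 + (1/3)*sqrt(43), a' = 5/3 - (1/3)*sqrt(43). At the order-1 pole a set g(y) = (y - a)*f(y) = [19*y/32 + 4/5] / (y - a').
Simple pole: residue = g(a) at a = 5/3 + (1/3)*sqrt(43), which is 19/64 + (859/13760)*sqrt(43).
List the singular points by increasing real part (a conjugate pair: the negative imaginary part first).

Radius of convergence at 0: -5/3 + (1/3)*sqrt(43).
At 5/3 - (1/3)*sqrt(43): a pole of order 1; residue 19/64 - (859/13760)*sqrt(43).
At 5/3 + (1/3)*sqrt(43): a pole of order 1; residue 19/64 + (859/13760)*sqrt(43).


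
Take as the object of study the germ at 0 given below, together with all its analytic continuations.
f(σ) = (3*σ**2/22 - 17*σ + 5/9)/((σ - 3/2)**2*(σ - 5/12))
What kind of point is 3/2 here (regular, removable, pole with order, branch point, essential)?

The point is a pole of order 2.

The denominator factor σ - 3/2 vanishes at 3/2 and appears to the power 2; the numerator there equals -19513/792, nonzero, and no other factor vanishes.
Hence a pole whose order is the multiplicity, 2.


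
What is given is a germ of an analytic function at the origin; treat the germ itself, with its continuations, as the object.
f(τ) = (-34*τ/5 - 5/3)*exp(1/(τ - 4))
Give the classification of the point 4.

The exponent 1/(τ - (4)) has a pole at 4, so exp(1/(τ - (4))) takes every nonzero value near it: an essential singularity (not a pole of any order).

The point is an essential singularity.


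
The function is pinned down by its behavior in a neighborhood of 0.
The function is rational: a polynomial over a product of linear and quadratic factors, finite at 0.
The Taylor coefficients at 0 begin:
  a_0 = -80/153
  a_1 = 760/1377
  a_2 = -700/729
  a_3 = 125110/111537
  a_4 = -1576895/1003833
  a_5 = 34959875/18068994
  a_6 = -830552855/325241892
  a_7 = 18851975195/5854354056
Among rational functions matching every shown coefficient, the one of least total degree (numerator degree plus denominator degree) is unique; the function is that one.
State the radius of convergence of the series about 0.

No rational of total degree below 3 reproduces all 8 coefficients; solving the [0/3] Pade equations on them gives f(w) = 16/(17*(w + 9/5)*(w**2 - w/2 - 1)), whose expansion matches every shown term.
Denominator factor (w**2 - w/2 - 1): discriminant 17/4, real irrational roots 1/4 + (1/4)*sqrt(17) and 1/4 - (1/4)*sqrt(17); poles of order 1, moduli 1/4 + (1/4)*sqrt(17) and -1/4 + (1/4)*sqrt(17).
Denominator factor (w + 9/5): pole of order 1 at -9/5, modulus 9/5.
The radius of convergence is the smallest modulus among the singular points: -1/4 + (1/4)*sqrt(17).

The radius of convergence is -1/4 + (1/4)*sqrt(17).


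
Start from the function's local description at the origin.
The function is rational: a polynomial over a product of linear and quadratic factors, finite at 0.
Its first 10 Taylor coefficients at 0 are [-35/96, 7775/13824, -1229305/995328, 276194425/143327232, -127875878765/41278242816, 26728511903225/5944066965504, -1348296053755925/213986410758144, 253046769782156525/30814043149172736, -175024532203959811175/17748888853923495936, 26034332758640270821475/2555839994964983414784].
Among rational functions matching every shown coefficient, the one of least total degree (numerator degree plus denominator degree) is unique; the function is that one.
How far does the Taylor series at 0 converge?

The radius of convergence is -5/8 + (1/24)*sqrt(993).

No rational of total degree below 8 reproduces all 10 coefficients; solving the [1/7] Pade equations on them gives f(x) = (10*x/3 + 35/18)/((x + 9/4)*(x**2 - 5*x/4 - 4/3)**3), whose expansion matches every shown term.
Denominator factor (x**2 - 5*x/4 - 4/3)^3: discriminant 331/48, real irrational roots 5/8 + (1/24)*sqrt(993) and 5/8 - (1/24)*sqrt(993); poles of order 3, moduli 5/8 + (1/24)*sqrt(993) and -5/8 + (1/24)*sqrt(993).
Denominator factor (x + 9/4): pole of order 1 at -9/4, modulus 9/4.
The radius of convergence is the smallest modulus among the singular points: -5/8 + (1/24)*sqrt(993).


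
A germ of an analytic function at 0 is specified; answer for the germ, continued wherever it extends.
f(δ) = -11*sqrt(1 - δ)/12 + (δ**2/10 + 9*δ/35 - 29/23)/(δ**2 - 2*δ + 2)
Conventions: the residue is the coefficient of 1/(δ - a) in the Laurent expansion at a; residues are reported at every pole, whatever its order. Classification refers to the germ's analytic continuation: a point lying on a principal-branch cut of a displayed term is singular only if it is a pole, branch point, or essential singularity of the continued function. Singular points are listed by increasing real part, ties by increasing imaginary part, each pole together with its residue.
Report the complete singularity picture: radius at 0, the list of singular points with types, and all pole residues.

Radius of convergence at 0: 1.
At (1) - (1)*i: a pole of order 1; residue (8/35) - (404/805)*i.
At 1: an algebraic (square-root) branch point.
At (1) + (1)*i: a pole of order 1; residue (8/35) + (404/805)*i.

Denominator factor (δ**2 - 2*δ + 2): discriminant -4, complex-conjugate roots (1) + (1)*i and (1) - (1)*i; poles of order 1, moduli sqrt(2) and sqrt(2).
Branch term (-11/12)*sqrt(1 - δ/(1)): its argument vanishes at δ = 1, a square-root branch point, modulus 1.
The radius of convergence is the smallest modulus among the singular points: 1.
The branch term is analytic at (1) - (1)*i and contributes nothing to the residue; only the rational part matters.
The factor δ**2 - 2*δ + 2 splits as (δ - a)(δ - a') with a = (1) - (1)*i, a' = (1) + (1)*i. At the order-1 pole a set g(δ) = (δ - a)*(rational part) = [δ**2/10 + 9*δ/35 - 29/23] / (δ - a').
Simple pole: residue = g(a) at a = (1) - (1)*i, which is (8/35) - (404/805)*i.
The branch term is analytic at (1) + (1)*i and contributes nothing to the residue; only the rational part matters.
The factor δ**2 - 2*δ + 2 splits as (δ - a)(δ - a') with a = (1) + (1)*i, a' = (1) - (1)*i. At the order-1 pole a set g(δ) = (δ - a)*(rational part) = [δ**2/10 + 9*δ/35 - 29/23] / (δ - a').
Simple pole: residue = g(a) at a = (1) + (1)*i, which is (8/35) + (404/805)*i.
List the singular points by increasing real part (a conjugate pair: the negative imaginary part first).
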